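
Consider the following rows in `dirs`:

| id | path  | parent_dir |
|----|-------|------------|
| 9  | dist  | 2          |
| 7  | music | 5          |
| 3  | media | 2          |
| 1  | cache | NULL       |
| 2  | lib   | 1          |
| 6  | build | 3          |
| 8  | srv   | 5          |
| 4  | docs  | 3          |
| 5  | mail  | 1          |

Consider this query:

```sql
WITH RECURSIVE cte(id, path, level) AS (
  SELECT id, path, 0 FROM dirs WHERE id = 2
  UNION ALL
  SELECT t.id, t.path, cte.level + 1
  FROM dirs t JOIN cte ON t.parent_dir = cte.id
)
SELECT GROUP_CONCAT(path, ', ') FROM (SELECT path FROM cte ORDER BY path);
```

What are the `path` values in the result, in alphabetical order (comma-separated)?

Base: id=2 (lib) at level 0.
Iteration 1: rows with parent_dir in {2} -> media (id 3, level 1), dist (id 9, level 1).
Iteration 2: rows with parent_dir in {3,9} -> docs (id 4, level 2), build (id 6, level 2).
Iteration 3: no rows with parent_dir in {4,6}; recursion stops.

build, dist, docs, lib, media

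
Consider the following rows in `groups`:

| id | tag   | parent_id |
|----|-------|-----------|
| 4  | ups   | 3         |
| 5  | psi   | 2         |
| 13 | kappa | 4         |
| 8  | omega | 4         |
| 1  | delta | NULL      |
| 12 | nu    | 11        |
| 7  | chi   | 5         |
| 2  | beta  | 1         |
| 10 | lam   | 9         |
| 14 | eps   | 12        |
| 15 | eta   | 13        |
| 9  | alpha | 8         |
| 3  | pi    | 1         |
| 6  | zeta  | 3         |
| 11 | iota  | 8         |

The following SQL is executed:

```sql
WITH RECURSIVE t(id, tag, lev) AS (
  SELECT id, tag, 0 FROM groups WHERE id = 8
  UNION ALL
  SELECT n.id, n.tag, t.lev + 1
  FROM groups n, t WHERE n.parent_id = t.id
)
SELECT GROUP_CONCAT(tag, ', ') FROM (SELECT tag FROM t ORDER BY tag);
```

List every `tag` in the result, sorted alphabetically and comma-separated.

Base: id=8 (omega) at lev 0.
Iteration 1: rows with parent_id in {8} -> alpha (id 9, lev 1), iota (id 11, lev 1).
Iteration 2: rows with parent_id in {9,11} -> lam (id 10, lev 2), nu (id 12, lev 2).
Iteration 3: rows with parent_id in {10,12} -> eps (id 14, lev 3).
Iteration 4: no rows with parent_id in {14}; recursion stops.

alpha, eps, iota, lam, nu, omega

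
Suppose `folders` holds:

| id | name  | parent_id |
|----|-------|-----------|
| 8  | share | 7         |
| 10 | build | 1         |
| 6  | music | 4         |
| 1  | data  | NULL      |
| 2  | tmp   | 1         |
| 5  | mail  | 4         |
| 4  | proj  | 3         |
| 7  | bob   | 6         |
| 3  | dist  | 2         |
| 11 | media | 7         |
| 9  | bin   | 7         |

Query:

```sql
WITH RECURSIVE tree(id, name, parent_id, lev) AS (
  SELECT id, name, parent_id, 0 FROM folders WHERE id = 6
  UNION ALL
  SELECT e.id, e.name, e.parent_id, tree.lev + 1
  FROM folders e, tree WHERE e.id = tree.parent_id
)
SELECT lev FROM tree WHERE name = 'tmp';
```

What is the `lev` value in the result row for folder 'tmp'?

Base: id=6 (music), parent_id=4, lev 0.
Iteration 1: join on id=4 -> proj (id 4, parent_id=3, lev 1).
Iteration 2: join on id=3 -> dist (id 3, parent_id=2, lev 2).
Iteration 3: join on id=2 -> tmp (id 2, parent_id=1, lev 3).
Iteration 4: join on id=1 -> data (id 1, parent_id=NULL, lev 4).
Iteration 5: parent_id is NULL; no match; recursion stops.

3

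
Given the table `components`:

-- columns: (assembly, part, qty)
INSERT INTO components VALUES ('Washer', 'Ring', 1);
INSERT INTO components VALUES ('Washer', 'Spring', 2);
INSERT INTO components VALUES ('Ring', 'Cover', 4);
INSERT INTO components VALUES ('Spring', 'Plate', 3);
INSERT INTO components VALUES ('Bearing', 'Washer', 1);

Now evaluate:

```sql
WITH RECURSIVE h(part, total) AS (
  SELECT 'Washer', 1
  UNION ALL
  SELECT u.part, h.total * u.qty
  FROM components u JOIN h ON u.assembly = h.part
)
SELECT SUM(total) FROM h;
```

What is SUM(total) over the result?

Base: (Washer, total=1).
Iteration 1: components of {Washer} -> Ring = 1*1 = 1, Spring = 1*2 = 2.
Iteration 2: components of {Ring,Spring} -> Cover = 1*4 = 4, Plate = 2*3 = 6.
Iteration 3: no further components; recursion stops.
SUM(total) = 1 + 2 + 1 + 6 + 4 = 14.

14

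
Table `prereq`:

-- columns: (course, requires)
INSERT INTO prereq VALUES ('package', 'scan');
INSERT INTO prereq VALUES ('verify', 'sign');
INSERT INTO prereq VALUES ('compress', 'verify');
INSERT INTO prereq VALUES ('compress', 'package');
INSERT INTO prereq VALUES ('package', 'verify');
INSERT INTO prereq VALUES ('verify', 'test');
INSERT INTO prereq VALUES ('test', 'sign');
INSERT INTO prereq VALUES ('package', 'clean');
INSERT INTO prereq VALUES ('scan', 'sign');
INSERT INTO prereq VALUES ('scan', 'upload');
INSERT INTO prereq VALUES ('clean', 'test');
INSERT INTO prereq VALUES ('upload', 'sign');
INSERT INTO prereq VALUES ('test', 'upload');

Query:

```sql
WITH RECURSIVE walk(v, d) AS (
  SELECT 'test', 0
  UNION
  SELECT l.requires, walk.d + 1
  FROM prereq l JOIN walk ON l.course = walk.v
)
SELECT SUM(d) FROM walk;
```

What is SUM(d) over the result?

Base: (test, d=0).
Iteration 1: edges from {test} -> (sign, d=1), (upload, d=1).
Iteration 2: edges from {sign,upload} -> (sign, d=2).
Iteration 3: no outgoing edges from {sign}; recursion stops.
SUM(d) = 0 + 1 + 1 + 2 = 4.

4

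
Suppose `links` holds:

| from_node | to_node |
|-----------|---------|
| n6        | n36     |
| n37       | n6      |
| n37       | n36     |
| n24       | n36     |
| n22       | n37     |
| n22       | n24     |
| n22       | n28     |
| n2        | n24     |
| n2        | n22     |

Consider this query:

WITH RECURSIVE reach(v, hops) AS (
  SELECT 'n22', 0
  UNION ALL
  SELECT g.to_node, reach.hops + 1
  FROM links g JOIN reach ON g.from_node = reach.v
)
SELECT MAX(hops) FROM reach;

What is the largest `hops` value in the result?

Base: (n22, hops=0).
Iteration 1: edges from {n22} -> (n24, hops=1), (n28, hops=1), (n37, hops=1).
Iteration 2: edges from {n24,n28,n37} -> (n36, hops=2) x2, (n6, hops=2). [UNION ALL keeps all 3 new rows, including repeats]
Iteration 3: edges from {n36,n6} -> (n36, hops=3).
Iteration 4: no outgoing edges from {n36}; recursion stops.
hops values: 0, 1, 1, 1, 2, 2, 2, 3; the maximum is 3.

3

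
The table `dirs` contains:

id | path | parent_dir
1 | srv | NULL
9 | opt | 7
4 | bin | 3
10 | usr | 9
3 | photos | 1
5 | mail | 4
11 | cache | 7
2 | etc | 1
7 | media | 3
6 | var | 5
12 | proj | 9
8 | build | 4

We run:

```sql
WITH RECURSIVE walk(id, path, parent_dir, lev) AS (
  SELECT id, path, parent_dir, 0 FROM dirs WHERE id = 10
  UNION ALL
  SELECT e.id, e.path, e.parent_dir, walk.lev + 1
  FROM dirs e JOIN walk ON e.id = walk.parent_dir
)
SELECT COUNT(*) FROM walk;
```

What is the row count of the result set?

Base: id=10 (usr), parent_dir=9, lev 0.
Iteration 1: join on id=9 -> opt (id 9, parent_dir=7, lev 1).
Iteration 2: join on id=7 -> media (id 7, parent_dir=3, lev 2).
Iteration 3: join on id=3 -> photos (id 3, parent_dir=1, lev 3).
Iteration 4: join on id=1 -> srv (id 1, parent_dir=NULL, lev 4).
Iteration 5: parent_dir is NULL; no match; recursion stops.
Total rows emitted: 5.

5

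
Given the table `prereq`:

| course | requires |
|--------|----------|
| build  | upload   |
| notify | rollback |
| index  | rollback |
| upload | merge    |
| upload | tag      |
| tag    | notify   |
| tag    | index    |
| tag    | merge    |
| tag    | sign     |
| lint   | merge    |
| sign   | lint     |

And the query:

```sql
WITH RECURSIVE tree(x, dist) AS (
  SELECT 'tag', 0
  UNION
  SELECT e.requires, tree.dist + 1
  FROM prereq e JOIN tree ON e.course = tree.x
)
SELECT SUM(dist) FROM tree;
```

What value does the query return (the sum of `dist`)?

Base: (tag, dist=0).
Iteration 1: edges from {tag} -> (index, dist=1), (merge, dist=1), (notify, dist=1), (sign, dist=1).
Iteration 2: edges from {index,merge,notify,sign} -> (lint, dist=2), (rollback, dist=2). [UNION drops 1 duplicate row(s)]
Iteration 3: edges from {lint,rollback} -> (merge, dist=3).
Iteration 4: no outgoing edges from {merge}; recursion stops.
SUM(dist) = 0 + 1 + 1 + 1 + 1 + 2 + 2 + 3 = 11.

11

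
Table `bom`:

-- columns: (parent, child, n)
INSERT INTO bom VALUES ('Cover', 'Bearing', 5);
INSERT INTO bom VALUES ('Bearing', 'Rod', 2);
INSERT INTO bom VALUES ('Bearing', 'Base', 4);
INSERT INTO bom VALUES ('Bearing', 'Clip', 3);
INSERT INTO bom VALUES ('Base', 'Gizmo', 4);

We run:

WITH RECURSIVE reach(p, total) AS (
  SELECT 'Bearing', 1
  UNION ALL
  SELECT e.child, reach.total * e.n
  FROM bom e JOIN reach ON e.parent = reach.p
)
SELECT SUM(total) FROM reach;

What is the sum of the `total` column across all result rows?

26

Base: (Bearing, total=1).
Iteration 1: components of {Bearing} -> Base = 1*4 = 4, Clip = 1*3 = 3, Rod = 1*2 = 2.
Iteration 2: components of {Base,Clip,Rod} -> Gizmo = 4*4 = 16.
Iteration 3: no further components; recursion stops.
SUM(total) = 1 + 2 + 4 + 3 + 16 = 26.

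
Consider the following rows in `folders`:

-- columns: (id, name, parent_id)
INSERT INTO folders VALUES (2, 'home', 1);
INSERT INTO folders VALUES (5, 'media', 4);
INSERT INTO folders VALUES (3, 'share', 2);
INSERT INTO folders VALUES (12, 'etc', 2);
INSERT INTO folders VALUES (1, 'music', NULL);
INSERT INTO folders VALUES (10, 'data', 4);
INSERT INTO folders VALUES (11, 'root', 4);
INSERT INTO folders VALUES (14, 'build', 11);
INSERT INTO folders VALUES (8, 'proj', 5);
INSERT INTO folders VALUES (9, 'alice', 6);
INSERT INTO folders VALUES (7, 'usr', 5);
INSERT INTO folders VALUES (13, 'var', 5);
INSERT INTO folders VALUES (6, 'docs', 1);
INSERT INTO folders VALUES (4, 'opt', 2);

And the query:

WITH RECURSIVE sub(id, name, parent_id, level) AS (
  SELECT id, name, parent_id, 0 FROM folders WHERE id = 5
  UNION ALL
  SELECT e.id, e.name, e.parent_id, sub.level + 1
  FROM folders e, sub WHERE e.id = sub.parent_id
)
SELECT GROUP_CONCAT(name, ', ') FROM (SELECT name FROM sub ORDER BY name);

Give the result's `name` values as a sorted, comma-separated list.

Base: id=5 (media), parent_id=4, level 0.
Iteration 1: join on id=4 -> opt (id 4, parent_id=2, level 1).
Iteration 2: join on id=2 -> home (id 2, parent_id=1, level 2).
Iteration 3: join on id=1 -> music (id 1, parent_id=NULL, level 3).
Iteration 4: parent_id is NULL; no match; recursion stops.

home, media, music, opt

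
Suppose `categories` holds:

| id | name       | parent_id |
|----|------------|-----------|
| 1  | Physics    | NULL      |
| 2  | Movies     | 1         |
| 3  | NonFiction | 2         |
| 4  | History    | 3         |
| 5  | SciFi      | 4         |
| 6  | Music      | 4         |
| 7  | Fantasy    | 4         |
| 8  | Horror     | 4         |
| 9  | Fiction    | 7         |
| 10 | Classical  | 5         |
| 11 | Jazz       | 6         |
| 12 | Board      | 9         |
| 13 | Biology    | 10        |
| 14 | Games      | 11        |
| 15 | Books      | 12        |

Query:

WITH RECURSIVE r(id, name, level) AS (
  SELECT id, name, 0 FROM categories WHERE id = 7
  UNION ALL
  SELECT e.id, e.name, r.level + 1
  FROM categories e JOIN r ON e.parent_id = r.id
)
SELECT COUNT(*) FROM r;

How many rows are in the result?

4

Base: id=7 (Fantasy) at level 0.
Iteration 1: rows with parent_id in {7} -> Fiction (id 9, level 1).
Iteration 2: rows with parent_id in {9} -> Board (id 12, level 2).
Iteration 3: rows with parent_id in {12} -> Books (id 15, level 3).
Iteration 4: no rows with parent_id in {15}; recursion stops.
Total rows emitted: 4.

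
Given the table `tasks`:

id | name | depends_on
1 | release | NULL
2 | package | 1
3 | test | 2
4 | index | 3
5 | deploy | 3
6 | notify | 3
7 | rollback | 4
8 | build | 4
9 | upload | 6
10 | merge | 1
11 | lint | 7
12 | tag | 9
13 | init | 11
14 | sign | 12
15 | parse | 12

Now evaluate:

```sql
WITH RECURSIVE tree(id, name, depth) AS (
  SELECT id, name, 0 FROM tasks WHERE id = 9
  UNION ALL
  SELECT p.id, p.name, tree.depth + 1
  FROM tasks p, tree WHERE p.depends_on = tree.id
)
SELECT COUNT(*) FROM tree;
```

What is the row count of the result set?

Base: id=9 (upload) at depth 0.
Iteration 1: rows with depends_on in {9} -> tag (id 12, depth 1).
Iteration 2: rows with depends_on in {12} -> sign (id 14, depth 2), parse (id 15, depth 2).
Iteration 3: no rows with depends_on in {14,15}; recursion stops.
Total rows emitted: 4.

4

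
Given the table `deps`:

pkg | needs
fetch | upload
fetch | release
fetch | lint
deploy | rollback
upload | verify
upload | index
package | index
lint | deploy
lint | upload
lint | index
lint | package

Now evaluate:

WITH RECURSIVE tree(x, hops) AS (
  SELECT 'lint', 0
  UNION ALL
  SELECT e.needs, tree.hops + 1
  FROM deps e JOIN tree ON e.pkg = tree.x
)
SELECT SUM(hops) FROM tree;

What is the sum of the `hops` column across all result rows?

Base: (lint, hops=0).
Iteration 1: edges from {lint} -> (deploy, hops=1), (index, hops=1), (package, hops=1), (upload, hops=1).
Iteration 2: edges from {deploy,index,package,upload} -> (index, hops=2) x2, (rollback, hops=2), (verify, hops=2). [UNION ALL keeps all 4 new rows, including repeats]
Iteration 3: no outgoing edges from {index,rollback,verify}; recursion stops.
SUM(hops) = 0 + 1 + 1 + 1 + 1 + 2 + 2 + 2 + 2 = 12.

12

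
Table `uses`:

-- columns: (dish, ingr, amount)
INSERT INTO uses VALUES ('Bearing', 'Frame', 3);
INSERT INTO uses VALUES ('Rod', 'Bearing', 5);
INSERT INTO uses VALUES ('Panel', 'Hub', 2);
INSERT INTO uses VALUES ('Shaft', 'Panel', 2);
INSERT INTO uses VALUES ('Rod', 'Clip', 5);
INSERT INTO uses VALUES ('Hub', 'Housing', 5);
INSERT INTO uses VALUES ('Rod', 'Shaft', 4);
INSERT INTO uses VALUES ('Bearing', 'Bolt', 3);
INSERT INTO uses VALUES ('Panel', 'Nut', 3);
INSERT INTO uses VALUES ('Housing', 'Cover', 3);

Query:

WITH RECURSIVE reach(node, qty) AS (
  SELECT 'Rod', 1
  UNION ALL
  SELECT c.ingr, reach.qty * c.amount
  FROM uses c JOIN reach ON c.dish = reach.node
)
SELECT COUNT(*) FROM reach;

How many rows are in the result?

Base: (Rod, qty=1).
Iteration 1: components of {Rod} -> Bearing = 1*5 = 5, Clip = 1*5 = 5, Shaft = 1*4 = 4.
Iteration 2: components of {Bearing,Clip,Shaft} -> Bolt = 5*3 = 15, Frame = 5*3 = 15, Panel = 4*2 = 8.
Iteration 3: components of {Bolt,Frame,Panel} -> Hub = 8*2 = 16, Nut = 8*3 = 24.
Iteration 4: components of {Hub,Nut} -> Housing = 16*5 = 80.
Iteration 5: components of {Housing} -> Cover = 80*3 = 240.
Iteration 6: no further components; recursion stops.
Total rows emitted: 11.

11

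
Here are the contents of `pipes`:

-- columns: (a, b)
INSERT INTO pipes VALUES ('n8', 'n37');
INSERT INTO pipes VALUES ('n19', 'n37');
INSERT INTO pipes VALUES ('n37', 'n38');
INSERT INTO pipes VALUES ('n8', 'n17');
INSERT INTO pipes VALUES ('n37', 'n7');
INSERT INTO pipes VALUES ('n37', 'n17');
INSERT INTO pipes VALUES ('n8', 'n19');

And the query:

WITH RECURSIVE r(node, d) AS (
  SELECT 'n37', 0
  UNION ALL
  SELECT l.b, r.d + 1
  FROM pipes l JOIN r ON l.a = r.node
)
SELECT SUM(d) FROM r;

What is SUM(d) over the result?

3

Base: (n37, d=0).
Iteration 1: edges from {n37} -> (n17, d=1), (n38, d=1), (n7, d=1).
Iteration 2: no outgoing edges from {n17,n38,n7}; recursion stops.
SUM(d) = 0 + 1 + 1 + 1 = 3.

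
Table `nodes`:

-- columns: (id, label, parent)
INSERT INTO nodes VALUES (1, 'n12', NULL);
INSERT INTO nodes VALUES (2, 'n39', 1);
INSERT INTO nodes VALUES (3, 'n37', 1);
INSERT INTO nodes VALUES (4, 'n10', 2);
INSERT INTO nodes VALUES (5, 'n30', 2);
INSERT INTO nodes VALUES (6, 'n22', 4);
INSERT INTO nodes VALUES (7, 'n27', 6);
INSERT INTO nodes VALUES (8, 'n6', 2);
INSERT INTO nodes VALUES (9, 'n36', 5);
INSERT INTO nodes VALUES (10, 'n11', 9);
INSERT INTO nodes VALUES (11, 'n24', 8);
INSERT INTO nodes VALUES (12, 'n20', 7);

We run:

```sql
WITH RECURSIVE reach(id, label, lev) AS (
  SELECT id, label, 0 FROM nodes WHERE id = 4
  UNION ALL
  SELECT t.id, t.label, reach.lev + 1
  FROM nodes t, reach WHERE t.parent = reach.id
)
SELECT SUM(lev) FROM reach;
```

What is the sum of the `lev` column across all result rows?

Base: id=4 (n10) at lev 0.
Iteration 1: rows with parent in {4} -> n22 (id 6, lev 1).
Iteration 2: rows with parent in {6} -> n27 (id 7, lev 2).
Iteration 3: rows with parent in {7} -> n20 (id 12, lev 3).
Iteration 4: no rows with parent in {12}; recursion stops.
SUM(lev) = 0 + 1 + 2 + 3 = 6.

6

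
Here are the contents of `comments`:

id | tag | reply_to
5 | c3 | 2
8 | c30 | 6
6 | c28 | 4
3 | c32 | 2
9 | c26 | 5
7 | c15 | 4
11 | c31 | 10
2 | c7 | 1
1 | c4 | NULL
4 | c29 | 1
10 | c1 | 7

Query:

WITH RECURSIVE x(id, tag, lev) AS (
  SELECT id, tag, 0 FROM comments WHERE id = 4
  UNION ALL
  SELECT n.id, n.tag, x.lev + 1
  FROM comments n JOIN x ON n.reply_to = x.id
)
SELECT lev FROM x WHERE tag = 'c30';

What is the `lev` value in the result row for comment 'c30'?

Base: id=4 (c29) at lev 0.
Iteration 1: rows with reply_to in {4} -> c28 (id 6, lev 1), c15 (id 7, lev 1).
Iteration 2: rows with reply_to in {6,7} -> c30 (id 8, lev 2), c1 (id 10, lev 2).
Iteration 3: rows with reply_to in {8,10} -> c31 (id 11, lev 3).
Iteration 4: no rows with reply_to in {11}; recursion stops.

2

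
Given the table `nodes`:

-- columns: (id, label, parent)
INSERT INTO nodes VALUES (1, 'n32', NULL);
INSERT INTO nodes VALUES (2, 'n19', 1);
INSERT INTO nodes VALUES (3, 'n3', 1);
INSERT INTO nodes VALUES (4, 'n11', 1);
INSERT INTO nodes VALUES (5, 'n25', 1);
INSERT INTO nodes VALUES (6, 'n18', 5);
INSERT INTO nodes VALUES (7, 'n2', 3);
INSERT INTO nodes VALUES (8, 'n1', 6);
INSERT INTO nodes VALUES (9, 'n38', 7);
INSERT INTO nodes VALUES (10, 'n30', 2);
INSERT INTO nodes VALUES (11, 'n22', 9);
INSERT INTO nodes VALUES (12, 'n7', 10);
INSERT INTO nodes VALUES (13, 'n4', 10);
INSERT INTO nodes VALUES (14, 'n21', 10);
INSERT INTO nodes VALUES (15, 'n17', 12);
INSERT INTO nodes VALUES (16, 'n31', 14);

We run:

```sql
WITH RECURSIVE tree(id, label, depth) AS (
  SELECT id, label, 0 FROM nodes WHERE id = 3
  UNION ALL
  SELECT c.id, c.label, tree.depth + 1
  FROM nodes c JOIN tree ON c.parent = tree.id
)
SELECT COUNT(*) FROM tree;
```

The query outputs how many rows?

Base: id=3 (n3) at depth 0.
Iteration 1: rows with parent in {3} -> n2 (id 7, depth 1).
Iteration 2: rows with parent in {7} -> n38 (id 9, depth 2).
Iteration 3: rows with parent in {9} -> n22 (id 11, depth 3).
Iteration 4: no rows with parent in {11}; recursion stops.
Total rows emitted: 4.

4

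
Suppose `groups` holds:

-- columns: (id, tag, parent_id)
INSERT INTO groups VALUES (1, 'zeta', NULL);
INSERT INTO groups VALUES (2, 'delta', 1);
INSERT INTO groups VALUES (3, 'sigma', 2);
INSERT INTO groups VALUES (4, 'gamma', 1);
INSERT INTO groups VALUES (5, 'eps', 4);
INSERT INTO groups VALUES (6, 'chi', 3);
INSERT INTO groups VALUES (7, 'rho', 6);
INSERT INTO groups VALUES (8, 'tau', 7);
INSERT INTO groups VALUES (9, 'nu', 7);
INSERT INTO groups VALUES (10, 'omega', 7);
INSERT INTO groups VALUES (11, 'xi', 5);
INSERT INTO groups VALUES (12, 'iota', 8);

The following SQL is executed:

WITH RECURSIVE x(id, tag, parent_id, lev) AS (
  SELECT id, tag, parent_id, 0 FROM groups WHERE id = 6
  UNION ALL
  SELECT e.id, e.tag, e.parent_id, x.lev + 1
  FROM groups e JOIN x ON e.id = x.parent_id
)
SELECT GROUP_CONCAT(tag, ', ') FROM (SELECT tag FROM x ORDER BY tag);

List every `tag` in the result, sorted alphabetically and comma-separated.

chi, delta, sigma, zeta

Base: id=6 (chi), parent_id=3, lev 0.
Iteration 1: join on id=3 -> sigma (id 3, parent_id=2, lev 1).
Iteration 2: join on id=2 -> delta (id 2, parent_id=1, lev 2).
Iteration 3: join on id=1 -> zeta (id 1, parent_id=NULL, lev 3).
Iteration 4: parent_id is NULL; no match; recursion stops.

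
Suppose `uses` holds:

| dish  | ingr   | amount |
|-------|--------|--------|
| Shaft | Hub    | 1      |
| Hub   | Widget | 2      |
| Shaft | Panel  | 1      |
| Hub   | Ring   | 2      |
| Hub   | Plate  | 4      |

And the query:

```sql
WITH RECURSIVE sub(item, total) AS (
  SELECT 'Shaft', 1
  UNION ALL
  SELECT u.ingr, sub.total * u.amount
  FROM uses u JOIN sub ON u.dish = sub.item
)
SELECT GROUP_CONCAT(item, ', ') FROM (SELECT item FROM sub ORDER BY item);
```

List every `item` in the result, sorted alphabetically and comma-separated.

Base: (Shaft, total=1).
Iteration 1: components of {Shaft} -> Hub = 1*1 = 1, Panel = 1*1 = 1.
Iteration 2: components of {Hub,Panel} -> Plate = 1*4 = 4, Ring = 1*2 = 2, Widget = 1*2 = 2.
Iteration 3: no further components; recursion stops.

Hub, Panel, Plate, Ring, Shaft, Widget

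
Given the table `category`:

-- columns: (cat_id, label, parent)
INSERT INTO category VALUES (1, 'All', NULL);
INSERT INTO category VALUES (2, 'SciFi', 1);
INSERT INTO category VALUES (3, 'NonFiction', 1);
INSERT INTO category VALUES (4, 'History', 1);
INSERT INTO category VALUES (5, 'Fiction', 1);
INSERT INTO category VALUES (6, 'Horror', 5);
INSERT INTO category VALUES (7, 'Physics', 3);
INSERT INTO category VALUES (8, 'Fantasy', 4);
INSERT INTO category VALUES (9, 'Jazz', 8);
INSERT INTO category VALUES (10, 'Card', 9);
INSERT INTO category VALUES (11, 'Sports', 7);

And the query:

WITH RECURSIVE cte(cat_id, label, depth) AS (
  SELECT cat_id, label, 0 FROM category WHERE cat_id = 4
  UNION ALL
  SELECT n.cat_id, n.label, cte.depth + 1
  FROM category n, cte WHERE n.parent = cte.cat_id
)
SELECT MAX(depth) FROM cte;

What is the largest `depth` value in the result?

Base: cat_id=4 (History) at depth 0.
Iteration 1: rows with parent in {4} -> Fantasy (id 8, depth 1).
Iteration 2: rows with parent in {8} -> Jazz (id 9, depth 2).
Iteration 3: rows with parent in {9} -> Card (id 10, depth 3).
Iteration 4: no rows with parent in {10}; recursion stops.
depth values: 0, 1, 2, 3; the maximum is 3.

3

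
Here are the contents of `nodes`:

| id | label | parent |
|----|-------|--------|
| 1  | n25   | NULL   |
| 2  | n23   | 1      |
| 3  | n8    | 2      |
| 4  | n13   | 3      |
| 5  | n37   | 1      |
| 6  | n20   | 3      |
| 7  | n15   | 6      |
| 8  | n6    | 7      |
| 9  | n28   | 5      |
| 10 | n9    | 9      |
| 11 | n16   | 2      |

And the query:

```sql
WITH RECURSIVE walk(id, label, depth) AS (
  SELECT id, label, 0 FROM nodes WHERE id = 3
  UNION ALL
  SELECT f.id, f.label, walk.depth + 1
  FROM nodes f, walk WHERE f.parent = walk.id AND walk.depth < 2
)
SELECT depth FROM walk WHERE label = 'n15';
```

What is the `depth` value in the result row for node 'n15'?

2

Base: id=3 (n8) at depth 0.
Iteration 1: rows with parent in {3} -> n13 (id 4, depth 1), n20 (id 6, depth 1).
Iteration 2: rows with parent in {4,6} -> n15 (id 7, depth 2).
Iteration 3: depth < 2 fails for all current rows; recursion stops.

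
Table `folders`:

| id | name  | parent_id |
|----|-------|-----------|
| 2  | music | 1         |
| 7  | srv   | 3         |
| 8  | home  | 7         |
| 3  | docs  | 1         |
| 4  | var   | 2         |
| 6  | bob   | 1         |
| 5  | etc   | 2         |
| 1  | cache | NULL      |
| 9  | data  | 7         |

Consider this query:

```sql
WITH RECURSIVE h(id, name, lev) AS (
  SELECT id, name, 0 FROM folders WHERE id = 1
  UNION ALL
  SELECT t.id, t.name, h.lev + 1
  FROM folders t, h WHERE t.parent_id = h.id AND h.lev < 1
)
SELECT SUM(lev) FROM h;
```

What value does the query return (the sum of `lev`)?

3

Base: id=1 (cache) at lev 0.
Iteration 1: rows with parent_id in {1} -> music (id 2, lev 1), docs (id 3, lev 1), bob (id 6, lev 1).
Iteration 2: lev < 1 fails for all current rows; recursion stops.
SUM(lev) = 0 + 1 + 1 + 1 = 3.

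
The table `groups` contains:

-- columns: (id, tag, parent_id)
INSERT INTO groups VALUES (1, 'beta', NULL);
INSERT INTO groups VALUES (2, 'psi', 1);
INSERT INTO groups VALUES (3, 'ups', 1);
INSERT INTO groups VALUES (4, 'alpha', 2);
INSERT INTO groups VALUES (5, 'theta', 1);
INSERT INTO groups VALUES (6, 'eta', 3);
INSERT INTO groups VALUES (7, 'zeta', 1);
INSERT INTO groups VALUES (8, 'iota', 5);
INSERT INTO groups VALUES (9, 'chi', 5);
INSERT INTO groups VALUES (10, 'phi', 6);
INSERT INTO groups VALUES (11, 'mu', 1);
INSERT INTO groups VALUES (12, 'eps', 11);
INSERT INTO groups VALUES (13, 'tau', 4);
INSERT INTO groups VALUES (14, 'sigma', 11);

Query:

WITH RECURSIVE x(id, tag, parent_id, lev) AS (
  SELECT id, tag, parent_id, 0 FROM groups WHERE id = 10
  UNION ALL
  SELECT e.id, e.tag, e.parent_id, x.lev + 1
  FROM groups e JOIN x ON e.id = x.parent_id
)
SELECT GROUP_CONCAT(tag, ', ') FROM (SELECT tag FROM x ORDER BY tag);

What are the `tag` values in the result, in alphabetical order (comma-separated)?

Base: id=10 (phi), parent_id=6, lev 0.
Iteration 1: join on id=6 -> eta (id 6, parent_id=3, lev 1).
Iteration 2: join on id=3 -> ups (id 3, parent_id=1, lev 2).
Iteration 3: join on id=1 -> beta (id 1, parent_id=NULL, lev 3).
Iteration 4: parent_id is NULL; no match; recursion stops.

beta, eta, phi, ups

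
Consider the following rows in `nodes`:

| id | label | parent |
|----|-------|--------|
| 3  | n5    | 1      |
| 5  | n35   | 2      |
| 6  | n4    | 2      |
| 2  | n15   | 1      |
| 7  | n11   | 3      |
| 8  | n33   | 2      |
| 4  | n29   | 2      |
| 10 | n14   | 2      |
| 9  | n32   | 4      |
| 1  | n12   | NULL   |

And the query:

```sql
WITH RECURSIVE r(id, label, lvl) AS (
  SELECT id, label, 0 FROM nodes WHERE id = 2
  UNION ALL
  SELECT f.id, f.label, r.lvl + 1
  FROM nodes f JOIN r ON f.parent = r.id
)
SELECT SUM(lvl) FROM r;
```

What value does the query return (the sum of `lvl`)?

7

Base: id=2 (n15) at lvl 0.
Iteration 1: rows with parent in {2} -> n29 (id 4, lvl 1), n35 (id 5, lvl 1), n4 (id 6, lvl 1), n33 (id 8, lvl 1), n14 (id 10, lvl 1).
Iteration 2: rows with parent in {4,5,6,8,10} -> n32 (id 9, lvl 2).
Iteration 3: no rows with parent in {9}; recursion stops.
SUM(lvl) = 0 + 1 + 1 + 1 + 1 + 1 + 2 = 7.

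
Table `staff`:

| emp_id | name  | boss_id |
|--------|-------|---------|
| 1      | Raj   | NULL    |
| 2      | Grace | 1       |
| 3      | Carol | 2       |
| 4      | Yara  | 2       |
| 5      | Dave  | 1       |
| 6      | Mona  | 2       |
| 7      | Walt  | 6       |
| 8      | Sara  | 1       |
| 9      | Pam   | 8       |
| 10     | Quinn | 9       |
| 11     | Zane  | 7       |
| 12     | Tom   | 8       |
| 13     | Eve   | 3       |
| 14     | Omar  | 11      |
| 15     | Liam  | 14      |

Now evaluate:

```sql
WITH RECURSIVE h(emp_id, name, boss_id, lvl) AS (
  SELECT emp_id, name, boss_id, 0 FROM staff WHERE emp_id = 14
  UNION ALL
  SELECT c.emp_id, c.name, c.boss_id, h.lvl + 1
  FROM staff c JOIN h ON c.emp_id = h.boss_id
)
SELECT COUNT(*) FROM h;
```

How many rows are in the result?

Base: emp_id=14 (Omar), boss_id=11, lvl 0.
Iteration 1: join on emp_id=11 -> Zane (id 11, boss_id=7, lvl 1).
Iteration 2: join on emp_id=7 -> Walt (id 7, boss_id=6, lvl 2).
Iteration 3: join on emp_id=6 -> Mona (id 6, boss_id=2, lvl 3).
Iteration 4: join on emp_id=2 -> Grace (id 2, boss_id=1, lvl 4).
Iteration 5: join on emp_id=1 -> Raj (id 1, boss_id=NULL, lvl 5).
Iteration 6: boss_id is NULL; no match; recursion stops.
Total rows emitted: 6.

6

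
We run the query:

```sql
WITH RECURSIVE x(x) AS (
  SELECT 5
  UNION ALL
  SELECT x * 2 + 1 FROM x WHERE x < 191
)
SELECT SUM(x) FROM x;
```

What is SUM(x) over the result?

372

Base: x=5.
Iteration 1: 5 < 191 holds -> x = 5 * 2 + 1 = 11.
Iteration 2: 11 < 191 holds -> x = 11 * 2 + 1 = 23.
Iteration 3: 23 < 191 holds -> x = 23 * 2 + 1 = 47.
Iteration 4: 47 < 191 holds -> x = 47 * 2 + 1 = 95.
Iteration 5: 95 < 191 holds -> x = 95 * 2 + 1 = 191.
Iteration 6: 191 < 191 fails; recursion stops.
SUM(x) = 5 + 11 + 23 + 47 + 95 + 191 = 372.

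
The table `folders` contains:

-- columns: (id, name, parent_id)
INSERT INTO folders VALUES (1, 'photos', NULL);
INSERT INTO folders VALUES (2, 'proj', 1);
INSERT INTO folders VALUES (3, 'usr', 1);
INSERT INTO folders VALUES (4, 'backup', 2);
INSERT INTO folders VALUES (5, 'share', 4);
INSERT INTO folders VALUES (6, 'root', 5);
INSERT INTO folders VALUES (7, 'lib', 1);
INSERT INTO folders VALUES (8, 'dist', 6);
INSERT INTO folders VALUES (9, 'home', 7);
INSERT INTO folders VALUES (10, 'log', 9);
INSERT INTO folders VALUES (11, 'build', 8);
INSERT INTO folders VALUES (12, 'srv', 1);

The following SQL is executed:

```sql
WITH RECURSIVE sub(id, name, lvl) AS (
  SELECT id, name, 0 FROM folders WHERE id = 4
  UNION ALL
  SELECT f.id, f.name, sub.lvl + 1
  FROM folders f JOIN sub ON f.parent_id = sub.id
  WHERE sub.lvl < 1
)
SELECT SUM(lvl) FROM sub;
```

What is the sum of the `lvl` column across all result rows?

1

Base: id=4 (backup) at lvl 0.
Iteration 1: rows with parent_id in {4} -> share (id 5, lvl 1).
Iteration 2: lvl < 1 fails for all current rows; recursion stops.
SUM(lvl) = 0 + 1 = 1.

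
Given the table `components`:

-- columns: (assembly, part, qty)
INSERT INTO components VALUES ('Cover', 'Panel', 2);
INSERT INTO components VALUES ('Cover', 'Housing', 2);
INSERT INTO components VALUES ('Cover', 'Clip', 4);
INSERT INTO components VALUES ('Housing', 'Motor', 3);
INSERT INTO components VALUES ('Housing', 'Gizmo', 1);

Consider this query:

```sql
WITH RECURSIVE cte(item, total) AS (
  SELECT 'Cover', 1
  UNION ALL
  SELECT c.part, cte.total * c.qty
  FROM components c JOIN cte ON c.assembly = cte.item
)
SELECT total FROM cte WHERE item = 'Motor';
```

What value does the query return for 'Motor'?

Base: (Cover, total=1).
Iteration 1: components of {Cover} -> Clip = 1*4 = 4, Housing = 1*2 = 2, Panel = 1*2 = 2.
Iteration 2: components of {Clip,Housing,Panel} -> Gizmo = 2*1 = 2, Motor = 2*3 = 6.
Iteration 3: no further components; recursion stops.

6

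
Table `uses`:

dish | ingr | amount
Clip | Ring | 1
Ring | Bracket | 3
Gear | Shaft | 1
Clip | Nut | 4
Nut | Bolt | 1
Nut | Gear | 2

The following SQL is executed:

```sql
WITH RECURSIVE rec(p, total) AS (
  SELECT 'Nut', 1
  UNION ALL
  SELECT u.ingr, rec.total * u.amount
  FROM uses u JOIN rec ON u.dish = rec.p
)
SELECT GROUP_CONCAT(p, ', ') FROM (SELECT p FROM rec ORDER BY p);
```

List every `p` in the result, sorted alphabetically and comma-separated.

Bolt, Gear, Nut, Shaft

Base: (Nut, total=1).
Iteration 1: components of {Nut} -> Bolt = 1*1 = 1, Gear = 1*2 = 2.
Iteration 2: components of {Bolt,Gear} -> Shaft = 2*1 = 2.
Iteration 3: no further components; recursion stops.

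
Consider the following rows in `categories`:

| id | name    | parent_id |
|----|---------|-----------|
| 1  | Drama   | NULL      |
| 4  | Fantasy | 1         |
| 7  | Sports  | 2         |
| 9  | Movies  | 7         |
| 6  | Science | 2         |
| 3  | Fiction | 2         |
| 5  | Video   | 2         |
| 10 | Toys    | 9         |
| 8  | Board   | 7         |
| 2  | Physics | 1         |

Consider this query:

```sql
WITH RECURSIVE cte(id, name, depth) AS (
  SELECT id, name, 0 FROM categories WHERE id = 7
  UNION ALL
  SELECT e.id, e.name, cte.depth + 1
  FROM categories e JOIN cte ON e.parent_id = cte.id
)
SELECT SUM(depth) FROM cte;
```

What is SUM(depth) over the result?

Base: id=7 (Sports) at depth 0.
Iteration 1: rows with parent_id in {7} -> Board (id 8, depth 1), Movies (id 9, depth 1).
Iteration 2: rows with parent_id in {8,9} -> Toys (id 10, depth 2).
Iteration 3: no rows with parent_id in {10}; recursion stops.
SUM(depth) = 0 + 1 + 1 + 2 = 4.

4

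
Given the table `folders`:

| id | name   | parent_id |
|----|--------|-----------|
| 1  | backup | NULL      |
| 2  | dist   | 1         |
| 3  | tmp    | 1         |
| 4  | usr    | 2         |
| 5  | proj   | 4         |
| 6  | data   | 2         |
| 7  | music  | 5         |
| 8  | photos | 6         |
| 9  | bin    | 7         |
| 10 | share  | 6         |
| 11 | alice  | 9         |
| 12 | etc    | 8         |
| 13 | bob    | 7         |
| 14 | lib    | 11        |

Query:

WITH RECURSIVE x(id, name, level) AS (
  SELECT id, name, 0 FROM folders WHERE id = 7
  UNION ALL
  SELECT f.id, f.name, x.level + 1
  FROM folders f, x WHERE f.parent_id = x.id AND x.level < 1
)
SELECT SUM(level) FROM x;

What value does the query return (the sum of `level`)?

Base: id=7 (music) at level 0.
Iteration 1: rows with parent_id in {7} -> bin (id 9, level 1), bob (id 13, level 1).
Iteration 2: level < 1 fails for all current rows; recursion stops.
SUM(level) = 0 + 1 + 1 = 2.

2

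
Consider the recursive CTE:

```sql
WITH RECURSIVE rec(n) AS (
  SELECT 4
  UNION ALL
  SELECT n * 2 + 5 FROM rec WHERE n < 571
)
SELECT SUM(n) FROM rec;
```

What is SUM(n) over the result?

Base: n=4.
Iteration 1: 4 < 571 holds -> n = 4 * 2 + 5 = 13.
Iteration 2: 13 < 571 holds -> n = 13 * 2 + 5 = 31.
Iteration 3: 31 < 571 holds -> n = 31 * 2 + 5 = 67.
Iteration 4: 67 < 571 holds -> n = 67 * 2 + 5 = 139.
Iteration 5: 139 < 571 holds -> n = 139 * 2 + 5 = 283.
Iteration 6: 283 < 571 holds -> n = 283 * 2 + 5 = 571.
Iteration 7: 571 < 571 fails; recursion stops.
SUM(n) = 4 + 13 + 31 + 67 + 139 + 283 + 571 = 1108.

1108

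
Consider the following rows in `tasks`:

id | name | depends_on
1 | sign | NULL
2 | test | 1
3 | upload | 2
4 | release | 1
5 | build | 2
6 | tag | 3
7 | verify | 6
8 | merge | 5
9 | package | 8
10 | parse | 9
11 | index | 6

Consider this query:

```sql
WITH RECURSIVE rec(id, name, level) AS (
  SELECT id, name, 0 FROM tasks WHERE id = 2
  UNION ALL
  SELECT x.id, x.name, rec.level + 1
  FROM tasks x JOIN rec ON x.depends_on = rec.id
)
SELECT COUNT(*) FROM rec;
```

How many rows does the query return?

Base: id=2 (test) at level 0.
Iteration 1: rows with depends_on in {2} -> upload (id 3, level 1), build (id 5, level 1).
Iteration 2: rows with depends_on in {3,5} -> tag (id 6, level 2), merge (id 8, level 2).
Iteration 3: rows with depends_on in {6,8} -> verify (id 7, level 3), package (id 9, level 3), index (id 11, level 3).
Iteration 4: rows with depends_on in {7,9,11} -> parse (id 10, level 4).
Iteration 5: no rows with depends_on in {10}; recursion stops.
Total rows emitted: 9.

9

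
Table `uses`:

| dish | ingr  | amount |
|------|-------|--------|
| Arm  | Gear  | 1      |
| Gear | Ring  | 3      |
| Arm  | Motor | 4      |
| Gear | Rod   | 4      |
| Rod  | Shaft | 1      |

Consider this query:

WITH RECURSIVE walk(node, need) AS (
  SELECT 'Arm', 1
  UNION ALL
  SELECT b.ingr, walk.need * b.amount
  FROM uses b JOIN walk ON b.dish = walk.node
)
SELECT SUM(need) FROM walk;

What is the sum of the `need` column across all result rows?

Base: (Arm, need=1).
Iteration 1: components of {Arm} -> Gear = 1*1 = 1, Motor = 1*4 = 4.
Iteration 2: components of {Gear,Motor} -> Ring = 1*3 = 3, Rod = 1*4 = 4.
Iteration 3: components of {Ring,Rod} -> Shaft = 4*1 = 4.
Iteration 4: no further components; recursion stops.
SUM(need) = 1 + 1 + 4 + 3 + 4 + 4 = 17.

17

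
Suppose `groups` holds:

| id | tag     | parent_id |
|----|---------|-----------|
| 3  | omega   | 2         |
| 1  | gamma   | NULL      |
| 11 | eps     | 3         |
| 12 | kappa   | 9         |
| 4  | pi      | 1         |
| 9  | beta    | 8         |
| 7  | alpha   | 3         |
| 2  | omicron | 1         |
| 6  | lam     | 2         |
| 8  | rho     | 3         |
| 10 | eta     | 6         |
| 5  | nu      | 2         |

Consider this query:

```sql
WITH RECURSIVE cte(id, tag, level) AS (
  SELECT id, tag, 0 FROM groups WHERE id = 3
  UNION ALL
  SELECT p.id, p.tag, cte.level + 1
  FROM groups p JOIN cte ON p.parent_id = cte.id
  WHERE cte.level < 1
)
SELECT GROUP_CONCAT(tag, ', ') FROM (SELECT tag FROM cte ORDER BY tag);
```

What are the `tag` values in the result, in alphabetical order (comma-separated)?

alpha, eps, omega, rho

Base: id=3 (omega) at level 0.
Iteration 1: rows with parent_id in {3} -> alpha (id 7, level 1), rho (id 8, level 1), eps (id 11, level 1).
Iteration 2: level < 1 fails for all current rows; recursion stops.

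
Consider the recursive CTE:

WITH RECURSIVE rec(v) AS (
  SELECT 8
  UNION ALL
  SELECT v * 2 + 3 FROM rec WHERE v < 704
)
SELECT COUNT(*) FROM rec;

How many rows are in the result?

Base: v=8.
Iteration 1: 8 < 704 holds -> v = 8 * 2 + 3 = 19.
Iteration 2: 19 < 704 holds -> v = 19 * 2 + 3 = 41.
Iteration 3: 41 < 704 holds -> v = 41 * 2 + 3 = 85.
Iteration 4: 85 < 704 holds -> v = 85 * 2 + 3 = 173.
Iteration 5: 173 < 704 holds -> v = 173 * 2 + 3 = 349.
Iteration 6: 349 < 704 holds -> v = 349 * 2 + 3 = 701.
Iteration 7: 701 < 704 holds -> v = 701 * 2 + 3 = 1405.
Iteration 8: 1405 < 704 fails; recursion stops.
Total rows emitted: 8.

8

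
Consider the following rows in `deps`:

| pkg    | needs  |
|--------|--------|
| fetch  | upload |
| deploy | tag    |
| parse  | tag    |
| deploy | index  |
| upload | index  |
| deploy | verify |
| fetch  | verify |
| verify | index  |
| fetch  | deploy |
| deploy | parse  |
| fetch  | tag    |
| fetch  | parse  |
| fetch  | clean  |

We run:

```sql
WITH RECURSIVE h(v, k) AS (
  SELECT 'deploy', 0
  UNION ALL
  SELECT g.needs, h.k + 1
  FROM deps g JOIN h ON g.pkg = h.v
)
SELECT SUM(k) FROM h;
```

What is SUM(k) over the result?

Base: (deploy, k=0).
Iteration 1: edges from {deploy} -> (index, k=1), (parse, k=1), (tag, k=1), (verify, k=1).
Iteration 2: edges from {index,parse,tag,verify} -> (index, k=2), (tag, k=2).
Iteration 3: no outgoing edges from {index,tag}; recursion stops.
SUM(k) = 0 + 1 + 1 + 1 + 1 + 2 + 2 = 8.

8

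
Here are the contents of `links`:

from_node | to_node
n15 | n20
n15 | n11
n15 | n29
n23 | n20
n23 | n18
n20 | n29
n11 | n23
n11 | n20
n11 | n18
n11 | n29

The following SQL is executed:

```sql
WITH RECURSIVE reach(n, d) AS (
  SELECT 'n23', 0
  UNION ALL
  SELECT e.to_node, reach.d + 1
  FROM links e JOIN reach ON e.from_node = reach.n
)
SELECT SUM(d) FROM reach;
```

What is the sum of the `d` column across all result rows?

4

Base: (n23, d=0).
Iteration 1: edges from {n23} -> (n18, d=1), (n20, d=1).
Iteration 2: edges from {n18,n20} -> (n29, d=2).
Iteration 3: no outgoing edges from {n29}; recursion stops.
SUM(d) = 0 + 1 + 1 + 2 = 4.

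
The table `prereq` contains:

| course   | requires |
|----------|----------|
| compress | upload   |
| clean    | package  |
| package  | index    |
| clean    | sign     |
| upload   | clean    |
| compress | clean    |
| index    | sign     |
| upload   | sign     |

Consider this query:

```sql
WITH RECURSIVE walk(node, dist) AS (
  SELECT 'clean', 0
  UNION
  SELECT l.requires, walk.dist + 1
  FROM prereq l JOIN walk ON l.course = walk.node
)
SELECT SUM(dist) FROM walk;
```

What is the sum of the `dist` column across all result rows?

Base: (clean, dist=0).
Iteration 1: edges from {clean} -> (package, dist=1), (sign, dist=1).
Iteration 2: edges from {package,sign} -> (index, dist=2).
Iteration 3: edges from {index} -> (sign, dist=3).
Iteration 4: no outgoing edges from {sign}; recursion stops.
SUM(dist) = 0 + 1 + 1 + 2 + 3 = 7.

7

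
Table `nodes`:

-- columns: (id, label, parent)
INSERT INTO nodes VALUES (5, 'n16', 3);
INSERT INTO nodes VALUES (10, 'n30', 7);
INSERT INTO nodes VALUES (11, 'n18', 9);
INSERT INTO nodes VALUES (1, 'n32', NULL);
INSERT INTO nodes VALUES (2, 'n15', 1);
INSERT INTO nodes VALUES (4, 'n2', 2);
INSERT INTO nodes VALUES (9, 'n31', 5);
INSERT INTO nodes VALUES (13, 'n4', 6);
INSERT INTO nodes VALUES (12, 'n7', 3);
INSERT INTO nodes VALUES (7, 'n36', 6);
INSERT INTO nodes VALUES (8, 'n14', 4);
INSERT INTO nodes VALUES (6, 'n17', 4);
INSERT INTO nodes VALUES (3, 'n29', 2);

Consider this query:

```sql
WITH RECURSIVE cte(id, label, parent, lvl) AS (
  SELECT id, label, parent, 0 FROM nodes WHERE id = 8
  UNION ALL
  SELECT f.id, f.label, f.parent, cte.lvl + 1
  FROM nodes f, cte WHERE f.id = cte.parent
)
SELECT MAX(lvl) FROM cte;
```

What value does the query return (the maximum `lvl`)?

3

Base: id=8 (n14), parent=4, lvl 0.
Iteration 1: join on id=4 -> n2 (id 4, parent=2, lvl 1).
Iteration 2: join on id=2 -> n15 (id 2, parent=1, lvl 2).
Iteration 3: join on id=1 -> n32 (id 1, parent=NULL, lvl 3).
Iteration 4: parent is NULL; no match; recursion stops.
lvl values: 0, 1, 2, 3; the maximum is 3.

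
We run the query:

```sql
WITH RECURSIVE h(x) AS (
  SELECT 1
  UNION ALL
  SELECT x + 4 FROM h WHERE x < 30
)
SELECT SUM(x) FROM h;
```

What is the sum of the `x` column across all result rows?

Base: x=1.
Iteration 1: 1 < 30 holds -> x = 1 + 4 = 5.
Iteration 2: 5 < 30 holds -> x = 5 + 4 = 9.
Iteration 3: 9 < 30 holds -> x = 9 + 4 = 13.
Iteration 4: 13 < 30 holds -> x = 13 + 4 = 17.
Iteration 5: 17 < 30 holds -> x = 17 + 4 = 21.
Iteration 6: 21 < 30 holds -> x = 21 + 4 = 25.
Iteration 7: 25 < 30 holds -> x = 25 + 4 = 29.
Iteration 8: 29 < 30 holds -> x = 29 + 4 = 33.
Iteration 9: 33 < 30 fails; recursion stops.
SUM(x) = 1 + 5 + 9 + 13 + 17 + 21 + 25 + 29 + 33 = 153.

153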